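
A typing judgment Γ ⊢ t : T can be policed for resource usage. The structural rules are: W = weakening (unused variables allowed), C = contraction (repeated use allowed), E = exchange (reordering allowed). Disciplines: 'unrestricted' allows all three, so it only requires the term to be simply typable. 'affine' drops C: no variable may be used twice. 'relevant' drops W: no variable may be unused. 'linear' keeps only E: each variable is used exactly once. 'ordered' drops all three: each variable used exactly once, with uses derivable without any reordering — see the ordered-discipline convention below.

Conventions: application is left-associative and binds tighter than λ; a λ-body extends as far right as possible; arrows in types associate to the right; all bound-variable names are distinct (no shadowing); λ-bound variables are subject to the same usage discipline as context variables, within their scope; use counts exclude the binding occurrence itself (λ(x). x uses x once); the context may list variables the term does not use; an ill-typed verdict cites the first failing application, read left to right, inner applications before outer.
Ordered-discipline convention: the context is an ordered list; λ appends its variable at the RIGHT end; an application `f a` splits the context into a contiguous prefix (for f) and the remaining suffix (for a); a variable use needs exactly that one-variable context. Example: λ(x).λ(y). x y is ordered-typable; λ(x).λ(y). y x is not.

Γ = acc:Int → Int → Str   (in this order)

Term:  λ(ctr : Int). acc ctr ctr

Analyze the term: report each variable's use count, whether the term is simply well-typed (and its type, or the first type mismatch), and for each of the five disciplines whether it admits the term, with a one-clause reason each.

counts: acc ×1, ctr (bound) ×2
order of uses: acc, ctr, ctr
typing: well-typed at Int → Str
ordered: ✗, needs contraction — ctr ×2
linear: ✗, needs contraction — ctr ×2
affine: ✗, needs contraction — ctr ×2
relevant: ✓, at least one use each (acc, ctr)
unrestricted: ✓, type-checks (Int → Str) and nothing is barred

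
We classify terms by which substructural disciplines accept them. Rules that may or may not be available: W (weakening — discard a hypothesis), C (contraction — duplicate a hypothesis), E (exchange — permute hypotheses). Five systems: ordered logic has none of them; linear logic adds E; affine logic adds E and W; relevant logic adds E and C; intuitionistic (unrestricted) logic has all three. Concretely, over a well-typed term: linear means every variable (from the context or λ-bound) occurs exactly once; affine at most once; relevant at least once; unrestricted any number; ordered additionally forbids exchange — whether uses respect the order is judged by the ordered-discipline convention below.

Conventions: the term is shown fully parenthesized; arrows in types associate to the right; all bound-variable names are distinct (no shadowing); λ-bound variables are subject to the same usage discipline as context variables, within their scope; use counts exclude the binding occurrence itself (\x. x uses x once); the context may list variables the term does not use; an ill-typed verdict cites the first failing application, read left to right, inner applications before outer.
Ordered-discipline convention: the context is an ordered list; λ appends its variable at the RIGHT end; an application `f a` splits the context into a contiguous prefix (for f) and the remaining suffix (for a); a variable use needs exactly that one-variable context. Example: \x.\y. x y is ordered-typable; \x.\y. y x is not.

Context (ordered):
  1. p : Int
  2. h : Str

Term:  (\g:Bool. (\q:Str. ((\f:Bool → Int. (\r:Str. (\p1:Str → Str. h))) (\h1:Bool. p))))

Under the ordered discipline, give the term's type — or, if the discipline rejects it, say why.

not well-typed under ordered — unused: g, q, f, r, p1, h1 — weakening required
usage: p=1, h=1, g (λ-bound)=0, q (λ-bound)=0, f (λ-bound)=0, r (λ-bound)=0, p1 (λ-bound)=0, h1 (λ-bound)=0
left-to-right use order: h, p
typing: the term checks, with type Bool → Str → Str → (Str → Str) → Str
all disciplines: ordered ✗, linear ✗, affine ✓, relevant ✗, unrestricted ✓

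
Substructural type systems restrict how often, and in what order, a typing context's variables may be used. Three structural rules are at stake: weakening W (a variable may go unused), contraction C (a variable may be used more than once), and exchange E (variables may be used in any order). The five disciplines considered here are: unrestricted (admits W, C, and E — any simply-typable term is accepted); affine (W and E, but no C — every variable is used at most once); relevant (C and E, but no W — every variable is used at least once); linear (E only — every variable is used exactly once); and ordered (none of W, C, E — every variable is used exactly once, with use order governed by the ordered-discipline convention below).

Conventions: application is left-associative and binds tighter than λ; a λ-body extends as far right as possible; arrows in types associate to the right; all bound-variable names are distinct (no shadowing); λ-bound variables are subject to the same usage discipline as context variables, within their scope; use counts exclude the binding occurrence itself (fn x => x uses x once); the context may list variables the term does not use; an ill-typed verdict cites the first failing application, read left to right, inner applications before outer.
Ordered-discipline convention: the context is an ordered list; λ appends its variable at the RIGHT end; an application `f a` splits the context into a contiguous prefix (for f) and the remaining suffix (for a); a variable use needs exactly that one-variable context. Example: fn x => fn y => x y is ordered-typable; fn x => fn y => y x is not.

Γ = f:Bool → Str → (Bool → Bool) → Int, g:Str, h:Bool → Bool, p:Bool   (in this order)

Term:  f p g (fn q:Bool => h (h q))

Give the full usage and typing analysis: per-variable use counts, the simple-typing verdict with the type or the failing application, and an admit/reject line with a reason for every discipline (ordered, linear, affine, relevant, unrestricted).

variable uses: f: 1×; g: 1×; h: 2×; p: 1×; q (λ-bound): 1×
uses in reading order: f, p, g, h, h, q
typing: well-typed — term : Int
ordered ✗ (h ×2 used more than once (contraction))
linear ✗ (h ×2 used more than once (contraction))
affine ✗ (h ×2 used more than once (contraction))
relevant ✓ (at least one use each (f, g, h, p, q))
unrestricted ✓ (simply typable at Int; W, C, E all held)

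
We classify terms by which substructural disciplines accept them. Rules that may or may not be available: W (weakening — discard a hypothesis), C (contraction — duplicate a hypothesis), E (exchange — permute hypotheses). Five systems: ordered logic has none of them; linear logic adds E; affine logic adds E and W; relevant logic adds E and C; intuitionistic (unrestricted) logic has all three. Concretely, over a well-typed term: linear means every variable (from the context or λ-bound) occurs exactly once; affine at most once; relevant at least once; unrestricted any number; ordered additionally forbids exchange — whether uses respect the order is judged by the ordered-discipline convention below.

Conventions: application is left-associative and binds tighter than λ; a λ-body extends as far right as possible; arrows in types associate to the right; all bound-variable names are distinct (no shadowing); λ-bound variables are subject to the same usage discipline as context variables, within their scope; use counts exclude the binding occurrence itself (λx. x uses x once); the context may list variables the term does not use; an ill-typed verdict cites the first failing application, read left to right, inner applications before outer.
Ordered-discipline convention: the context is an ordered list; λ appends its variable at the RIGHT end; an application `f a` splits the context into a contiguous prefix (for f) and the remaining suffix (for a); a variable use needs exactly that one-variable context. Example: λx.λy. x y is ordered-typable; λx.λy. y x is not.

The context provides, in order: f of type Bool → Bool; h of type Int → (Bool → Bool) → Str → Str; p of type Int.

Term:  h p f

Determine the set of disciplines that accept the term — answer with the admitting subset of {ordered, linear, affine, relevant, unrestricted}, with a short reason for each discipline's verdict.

admitted by: linear, affine, relevant, unrestricted
use counts: f=1; h=1; p=1
left-to-right use order: h, p, f
typing: well-typed — term : Str → Str
ordered ✗ (use order h, p, f needs exchange)
linear ✓ (exactly-once usage across f, h, p)
affine ✓ (at most one use each (f, h, p))
relevant ✓ (at least one use each (f, h, p))
unrestricted ✓ (simply typable at Str → Str; W, C, E all held)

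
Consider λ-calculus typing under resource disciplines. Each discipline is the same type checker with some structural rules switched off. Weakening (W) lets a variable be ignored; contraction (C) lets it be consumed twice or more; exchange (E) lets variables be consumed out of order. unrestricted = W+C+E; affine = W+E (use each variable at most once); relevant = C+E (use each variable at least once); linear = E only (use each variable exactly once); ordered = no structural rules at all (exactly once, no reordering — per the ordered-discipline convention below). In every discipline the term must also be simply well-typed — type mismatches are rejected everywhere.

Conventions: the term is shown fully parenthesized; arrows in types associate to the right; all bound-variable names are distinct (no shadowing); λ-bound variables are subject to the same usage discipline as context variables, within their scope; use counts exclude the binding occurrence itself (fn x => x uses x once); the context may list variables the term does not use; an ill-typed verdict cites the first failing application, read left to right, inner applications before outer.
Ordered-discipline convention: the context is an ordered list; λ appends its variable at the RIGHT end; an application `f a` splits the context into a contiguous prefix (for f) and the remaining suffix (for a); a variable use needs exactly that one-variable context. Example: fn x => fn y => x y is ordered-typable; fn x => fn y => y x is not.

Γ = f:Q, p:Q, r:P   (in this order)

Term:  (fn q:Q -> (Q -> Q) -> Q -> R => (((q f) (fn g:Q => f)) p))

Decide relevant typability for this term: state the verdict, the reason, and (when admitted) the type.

no — r, g left unused
usage: f=2, p=1, r=0, q (bound)=1, g (bound)=0
use order (left to right): q, f, f, p
typing: ✓ — (Q -> (Q -> Q) -> Q -> R) -> R
summary: ordered ✗ · linear ✗ · affine ✗ · relevant ✗ · unrestricted ✓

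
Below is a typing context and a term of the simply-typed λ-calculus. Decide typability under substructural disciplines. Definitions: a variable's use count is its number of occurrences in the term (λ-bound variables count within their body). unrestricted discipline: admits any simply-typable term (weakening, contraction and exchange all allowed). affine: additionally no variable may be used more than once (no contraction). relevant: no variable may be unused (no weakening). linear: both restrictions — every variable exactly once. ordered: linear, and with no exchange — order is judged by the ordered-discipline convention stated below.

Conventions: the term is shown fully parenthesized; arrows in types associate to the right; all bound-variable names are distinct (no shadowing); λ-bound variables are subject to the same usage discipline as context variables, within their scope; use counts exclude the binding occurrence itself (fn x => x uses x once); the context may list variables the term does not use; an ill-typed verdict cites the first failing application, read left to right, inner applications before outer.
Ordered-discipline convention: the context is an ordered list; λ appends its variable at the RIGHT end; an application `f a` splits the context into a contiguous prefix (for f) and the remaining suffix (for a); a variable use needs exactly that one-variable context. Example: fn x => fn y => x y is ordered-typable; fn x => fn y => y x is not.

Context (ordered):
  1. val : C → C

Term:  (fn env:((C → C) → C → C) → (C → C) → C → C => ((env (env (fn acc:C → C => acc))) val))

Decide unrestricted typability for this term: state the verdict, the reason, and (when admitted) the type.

yes — simply typable at (((C → C) → C → C) → (C → C) → C → C) → C → C; W, C, E all held; term : (((C → C) → C → C) → (C → C) → C → C) → C → C
counts: val: 1×; env (λ-bound): 2×; acc (λ-bound): 1×
use order (left to right): env, env, acc, val
typing: ✓ — (((C → C) → C → C) → (C → C) → C → C) → C → C
all disciplines: ordered ✗; linear ✗; affine ✗; relevant ✓; unrestricted ✓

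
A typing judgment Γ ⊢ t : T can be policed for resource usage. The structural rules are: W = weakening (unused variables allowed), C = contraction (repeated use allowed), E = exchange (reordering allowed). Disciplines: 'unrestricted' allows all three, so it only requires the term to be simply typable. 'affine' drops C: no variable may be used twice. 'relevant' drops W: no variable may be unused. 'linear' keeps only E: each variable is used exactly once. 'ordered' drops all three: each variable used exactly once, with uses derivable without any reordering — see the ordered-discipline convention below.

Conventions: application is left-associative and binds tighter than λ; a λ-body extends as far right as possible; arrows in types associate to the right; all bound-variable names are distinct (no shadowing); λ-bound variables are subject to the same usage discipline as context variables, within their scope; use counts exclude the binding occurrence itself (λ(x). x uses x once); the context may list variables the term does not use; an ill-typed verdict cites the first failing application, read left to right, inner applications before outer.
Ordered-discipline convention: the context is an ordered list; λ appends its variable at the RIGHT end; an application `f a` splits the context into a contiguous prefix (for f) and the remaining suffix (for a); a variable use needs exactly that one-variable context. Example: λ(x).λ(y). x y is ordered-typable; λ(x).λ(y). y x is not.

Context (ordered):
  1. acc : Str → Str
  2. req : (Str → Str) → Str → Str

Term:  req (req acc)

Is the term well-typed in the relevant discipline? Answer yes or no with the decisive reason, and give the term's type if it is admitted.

yes — at least one use each (acc, req); term : Str → Str
usage: acc ×1; req ×2
order of uses: req, req, acc
typing: ✓ — Str → Str
per-discipline verdicts: ordered ✗ | linear ✗ | affine ✗ | relevant ✓ | unrestricted ✓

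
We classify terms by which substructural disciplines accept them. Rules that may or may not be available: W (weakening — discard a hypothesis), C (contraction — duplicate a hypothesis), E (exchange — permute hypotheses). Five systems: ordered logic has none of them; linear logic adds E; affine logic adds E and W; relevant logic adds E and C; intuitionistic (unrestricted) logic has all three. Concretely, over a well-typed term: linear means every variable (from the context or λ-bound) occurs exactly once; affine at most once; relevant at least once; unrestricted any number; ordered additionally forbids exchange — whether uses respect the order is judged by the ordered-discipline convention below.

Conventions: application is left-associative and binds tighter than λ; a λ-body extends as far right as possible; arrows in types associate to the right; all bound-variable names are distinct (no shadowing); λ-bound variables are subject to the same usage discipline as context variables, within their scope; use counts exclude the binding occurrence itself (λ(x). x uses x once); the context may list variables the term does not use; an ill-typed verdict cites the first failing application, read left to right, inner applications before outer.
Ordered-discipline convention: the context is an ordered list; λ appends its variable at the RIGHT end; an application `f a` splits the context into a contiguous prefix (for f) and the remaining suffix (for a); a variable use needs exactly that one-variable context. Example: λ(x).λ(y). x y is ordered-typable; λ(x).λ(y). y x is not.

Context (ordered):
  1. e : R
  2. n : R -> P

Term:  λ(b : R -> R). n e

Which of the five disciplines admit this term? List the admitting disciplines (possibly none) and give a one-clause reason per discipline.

admitted in: affine, unrestricted
use counts: e: 1×, n: 1×, b [bound]: 0×
uses in reading order: n, e
typing: well-typed — term : (R -> R) -> P
ordered ✗ (b left unused)
linear ✗ (b left unused)
affine ✓ (none of e, n, b used more than once)
relevant ✗ (b left unused)
unrestricted ✓ (type-checks ((R -> R) -> P) and nothing is barred)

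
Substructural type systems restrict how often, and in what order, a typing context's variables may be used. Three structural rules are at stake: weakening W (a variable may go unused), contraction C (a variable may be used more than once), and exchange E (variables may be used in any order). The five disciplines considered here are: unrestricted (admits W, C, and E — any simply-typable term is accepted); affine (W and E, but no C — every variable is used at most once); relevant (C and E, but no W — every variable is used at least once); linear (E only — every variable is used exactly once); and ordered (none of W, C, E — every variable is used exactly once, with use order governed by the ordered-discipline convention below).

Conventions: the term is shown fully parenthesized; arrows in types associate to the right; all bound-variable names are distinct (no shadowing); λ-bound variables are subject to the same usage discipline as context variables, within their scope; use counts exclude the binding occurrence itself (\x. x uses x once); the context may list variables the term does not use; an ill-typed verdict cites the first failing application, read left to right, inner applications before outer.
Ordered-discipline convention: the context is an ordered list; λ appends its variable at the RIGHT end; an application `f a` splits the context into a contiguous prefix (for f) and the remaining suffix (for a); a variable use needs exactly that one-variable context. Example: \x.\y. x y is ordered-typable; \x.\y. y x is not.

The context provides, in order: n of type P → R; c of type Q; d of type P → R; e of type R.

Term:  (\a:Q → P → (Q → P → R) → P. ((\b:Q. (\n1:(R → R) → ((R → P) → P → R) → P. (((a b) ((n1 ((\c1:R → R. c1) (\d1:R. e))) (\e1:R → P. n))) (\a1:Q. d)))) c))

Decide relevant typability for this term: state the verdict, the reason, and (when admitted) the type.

no — unused: d1, e1, a1 — weakening required
counts: n ×1; c ×1; d ×1; e ×1; a (bound) ×1; b (bound) ×1; n1 (bound) ×1; c1 (bound) ×1; d1 (bound) ×0; e1 (bound) ×0; a1 (bound) ×0
left-to-right use order: a, b, n1, c1, e, n, d, c
typing: well-typed at (Q → P → (Q → P → R) → P) → ((R → R) → ((R → P) → P → R) → P) → P
all disciplines: ordered ✗; linear ✗; affine ✓; relevant ✗; unrestricted ✓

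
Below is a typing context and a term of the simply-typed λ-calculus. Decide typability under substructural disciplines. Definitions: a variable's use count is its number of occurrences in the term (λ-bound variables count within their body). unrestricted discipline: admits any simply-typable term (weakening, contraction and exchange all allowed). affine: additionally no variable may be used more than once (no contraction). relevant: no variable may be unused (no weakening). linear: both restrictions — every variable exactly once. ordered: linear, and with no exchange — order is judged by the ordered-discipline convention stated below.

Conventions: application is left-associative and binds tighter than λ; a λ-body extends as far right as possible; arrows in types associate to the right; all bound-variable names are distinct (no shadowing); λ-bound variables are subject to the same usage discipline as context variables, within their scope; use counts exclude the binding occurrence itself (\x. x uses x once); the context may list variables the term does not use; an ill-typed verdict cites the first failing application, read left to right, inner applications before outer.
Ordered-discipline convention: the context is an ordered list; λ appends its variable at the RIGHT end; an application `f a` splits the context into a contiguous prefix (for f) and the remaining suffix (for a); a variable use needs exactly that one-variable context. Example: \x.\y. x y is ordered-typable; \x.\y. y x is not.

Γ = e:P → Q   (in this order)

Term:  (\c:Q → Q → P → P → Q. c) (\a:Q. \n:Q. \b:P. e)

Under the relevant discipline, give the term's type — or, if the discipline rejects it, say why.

not well-typed under relevant — a, n, b never used (weakening)
use counts: e=1, c (λ-bound)=1, a (λ-bound)=0, n (λ-bound)=0, b (λ-bound)=0
uses in reading order: c, e
typing: ✓ — Q → Q → P → P → Q
summary: ordered ✗; linear ✗; affine ✓; relevant ✗; unrestricted ✓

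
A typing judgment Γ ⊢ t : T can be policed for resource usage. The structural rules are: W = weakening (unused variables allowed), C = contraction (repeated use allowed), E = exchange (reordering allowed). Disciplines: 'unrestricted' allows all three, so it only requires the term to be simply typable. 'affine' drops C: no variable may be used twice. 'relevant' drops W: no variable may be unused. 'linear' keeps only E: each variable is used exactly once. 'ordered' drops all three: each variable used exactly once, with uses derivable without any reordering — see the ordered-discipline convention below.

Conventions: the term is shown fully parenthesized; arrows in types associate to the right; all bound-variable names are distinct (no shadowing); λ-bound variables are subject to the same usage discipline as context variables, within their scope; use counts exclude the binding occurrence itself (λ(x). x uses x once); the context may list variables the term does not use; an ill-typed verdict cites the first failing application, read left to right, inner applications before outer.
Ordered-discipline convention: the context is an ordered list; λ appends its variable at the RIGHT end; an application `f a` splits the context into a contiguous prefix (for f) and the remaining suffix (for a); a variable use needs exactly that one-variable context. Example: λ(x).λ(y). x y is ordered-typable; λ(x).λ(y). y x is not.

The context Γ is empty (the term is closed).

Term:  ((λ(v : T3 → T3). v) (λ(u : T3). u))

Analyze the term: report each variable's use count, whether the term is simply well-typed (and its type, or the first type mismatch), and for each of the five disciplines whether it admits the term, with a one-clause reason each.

variable uses: v (bound) ×1, u (bound) ×1
use order (left to right): v, u
typing: the term checks, with type T3 → T3
ordered: ✓, v, u: once each, no exchange needed
linear: ✓, v, u: one use apiece
affine: ✓, v, u: no repeats, contraction unneeded
relevant: ✓, none of v, u goes unused
unrestricted: ✓, simply typable at T3 → T3; W, C, E all held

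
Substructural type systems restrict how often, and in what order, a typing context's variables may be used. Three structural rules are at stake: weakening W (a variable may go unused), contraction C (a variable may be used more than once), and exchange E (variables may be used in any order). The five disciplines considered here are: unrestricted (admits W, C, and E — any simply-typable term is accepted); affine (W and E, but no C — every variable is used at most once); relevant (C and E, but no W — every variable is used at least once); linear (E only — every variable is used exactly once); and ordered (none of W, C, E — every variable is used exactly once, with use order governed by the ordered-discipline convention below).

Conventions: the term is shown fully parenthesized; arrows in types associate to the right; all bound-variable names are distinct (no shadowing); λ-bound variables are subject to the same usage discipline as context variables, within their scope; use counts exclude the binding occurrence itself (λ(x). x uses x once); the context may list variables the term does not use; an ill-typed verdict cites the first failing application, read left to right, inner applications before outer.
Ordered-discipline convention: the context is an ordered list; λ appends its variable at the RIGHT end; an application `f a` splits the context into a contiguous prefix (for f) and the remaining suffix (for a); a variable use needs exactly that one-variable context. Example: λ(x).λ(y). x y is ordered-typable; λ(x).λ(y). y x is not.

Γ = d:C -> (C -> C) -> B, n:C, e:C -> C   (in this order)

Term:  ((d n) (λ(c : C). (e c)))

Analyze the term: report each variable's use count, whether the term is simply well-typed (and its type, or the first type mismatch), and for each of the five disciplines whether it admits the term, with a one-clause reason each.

variable uses: d: 1, n: 1, e: 1, c (bound): 1
left-to-right use order: d, n, e, c
typing: well-typed at B
ordered: ✓, single-use (d, n, e, c), ordered derivation ok
linear: ✓, single use per variable (d, n, e, c)
affine: ✓, no duplicate uses among d, n, e, c
relevant: ✓, every one of d, n, e, c appears
unrestricted: ✓, typability at B is all that's needed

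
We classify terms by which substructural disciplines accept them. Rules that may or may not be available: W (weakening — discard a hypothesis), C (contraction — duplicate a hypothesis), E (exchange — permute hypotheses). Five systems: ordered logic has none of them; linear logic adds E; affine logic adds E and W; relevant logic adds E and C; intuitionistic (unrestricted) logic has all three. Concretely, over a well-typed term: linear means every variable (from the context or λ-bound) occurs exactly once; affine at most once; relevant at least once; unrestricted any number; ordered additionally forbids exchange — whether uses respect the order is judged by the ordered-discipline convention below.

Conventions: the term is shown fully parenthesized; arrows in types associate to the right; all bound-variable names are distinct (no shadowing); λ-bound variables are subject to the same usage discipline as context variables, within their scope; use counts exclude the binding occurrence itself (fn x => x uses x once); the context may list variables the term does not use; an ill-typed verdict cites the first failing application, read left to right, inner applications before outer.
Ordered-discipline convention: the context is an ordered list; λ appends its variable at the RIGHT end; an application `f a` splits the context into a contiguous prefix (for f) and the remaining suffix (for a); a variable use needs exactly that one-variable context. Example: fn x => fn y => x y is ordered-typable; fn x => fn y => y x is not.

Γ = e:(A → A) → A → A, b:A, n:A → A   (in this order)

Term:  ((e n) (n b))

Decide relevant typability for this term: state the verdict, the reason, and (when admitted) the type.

yes — at least one use each (e, b, n); term : A
variable uses: e ×1; b ×1; n ×2
uses in reading order: e, n, n, b
typing: ✓ — A
all disciplines: ordered ✗ | linear ✗ | affine ✗ | relevant ✓ | unrestricted ✓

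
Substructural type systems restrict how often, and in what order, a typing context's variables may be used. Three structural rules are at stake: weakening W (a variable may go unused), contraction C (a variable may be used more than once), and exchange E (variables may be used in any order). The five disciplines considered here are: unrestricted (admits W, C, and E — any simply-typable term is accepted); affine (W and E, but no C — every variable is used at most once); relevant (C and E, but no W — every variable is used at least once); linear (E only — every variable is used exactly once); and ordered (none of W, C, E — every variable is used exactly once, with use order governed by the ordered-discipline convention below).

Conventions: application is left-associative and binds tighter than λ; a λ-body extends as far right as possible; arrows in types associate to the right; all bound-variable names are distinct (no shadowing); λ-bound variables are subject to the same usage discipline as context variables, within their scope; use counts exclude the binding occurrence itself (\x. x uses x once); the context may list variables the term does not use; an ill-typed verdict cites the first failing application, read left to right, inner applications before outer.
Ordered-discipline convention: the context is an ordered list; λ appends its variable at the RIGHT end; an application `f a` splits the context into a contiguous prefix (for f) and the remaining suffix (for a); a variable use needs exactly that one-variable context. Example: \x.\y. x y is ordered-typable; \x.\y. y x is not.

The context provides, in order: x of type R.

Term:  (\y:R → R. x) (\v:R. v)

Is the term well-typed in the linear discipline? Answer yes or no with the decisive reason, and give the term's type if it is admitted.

no — needs weakening: y unused
counts: x: 1; y [bound]: 0; v [bound]: 1
order of uses: x, v
typing: well-typed — term : R
across the five disciplines: ordered ✗; linear ✗; affine ✓; relevant ✗; unrestricted ✓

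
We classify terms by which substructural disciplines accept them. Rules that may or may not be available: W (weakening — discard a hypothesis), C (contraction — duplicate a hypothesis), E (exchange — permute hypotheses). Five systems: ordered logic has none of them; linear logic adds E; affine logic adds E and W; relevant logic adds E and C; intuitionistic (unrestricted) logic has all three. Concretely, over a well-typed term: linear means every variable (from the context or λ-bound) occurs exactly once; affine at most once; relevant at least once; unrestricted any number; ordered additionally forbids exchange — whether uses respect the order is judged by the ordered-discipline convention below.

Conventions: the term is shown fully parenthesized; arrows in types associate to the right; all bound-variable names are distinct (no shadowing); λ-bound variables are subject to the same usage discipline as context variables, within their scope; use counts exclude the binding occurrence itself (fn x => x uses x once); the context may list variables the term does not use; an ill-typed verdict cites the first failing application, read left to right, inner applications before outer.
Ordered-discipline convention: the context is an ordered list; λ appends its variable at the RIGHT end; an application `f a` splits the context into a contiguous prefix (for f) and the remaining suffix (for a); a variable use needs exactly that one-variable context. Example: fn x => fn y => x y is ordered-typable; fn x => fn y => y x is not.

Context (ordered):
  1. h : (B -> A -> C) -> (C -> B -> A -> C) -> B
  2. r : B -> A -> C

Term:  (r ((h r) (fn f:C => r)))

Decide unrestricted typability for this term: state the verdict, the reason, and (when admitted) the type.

yes — simply typable at A -> C; W, C, E all held; term : A -> C
usage: h: 1×; r: 3×; f [bound]: 0×
order of uses: r, h, r, r
typing: well-typed — term : A -> C
summary: ordered ✗, linear ✗, affine ✗, relevant ✗, unrestricted ✓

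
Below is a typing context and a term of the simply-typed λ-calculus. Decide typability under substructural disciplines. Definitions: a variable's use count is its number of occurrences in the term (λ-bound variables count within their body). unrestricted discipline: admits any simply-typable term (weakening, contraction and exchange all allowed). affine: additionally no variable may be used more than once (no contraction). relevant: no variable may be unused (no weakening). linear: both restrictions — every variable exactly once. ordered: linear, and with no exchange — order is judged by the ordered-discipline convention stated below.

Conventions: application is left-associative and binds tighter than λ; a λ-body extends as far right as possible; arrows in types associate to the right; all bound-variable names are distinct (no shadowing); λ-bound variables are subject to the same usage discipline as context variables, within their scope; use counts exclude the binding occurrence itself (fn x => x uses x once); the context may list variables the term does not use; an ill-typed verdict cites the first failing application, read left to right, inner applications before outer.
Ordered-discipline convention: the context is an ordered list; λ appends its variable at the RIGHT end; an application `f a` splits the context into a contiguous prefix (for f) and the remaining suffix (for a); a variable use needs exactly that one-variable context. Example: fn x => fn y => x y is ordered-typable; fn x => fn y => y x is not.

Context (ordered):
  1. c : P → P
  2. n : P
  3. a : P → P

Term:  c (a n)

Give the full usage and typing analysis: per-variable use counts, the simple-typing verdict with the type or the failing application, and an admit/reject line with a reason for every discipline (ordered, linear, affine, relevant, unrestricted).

variable uses: c: 1; n: 1; a: 1
uses in reading order: c, a, n
typing: ✓ — P
ordered: ✗ — use order c, a, n needs exchange
linear: ✓ — exactly-once usage across c, n, a
affine: ✓ — at most one use each (c, n, a)
relevant: ✓ — none of c, n, a goes unused
unrestricted: ✓ — simply typable at P; W, C, E all held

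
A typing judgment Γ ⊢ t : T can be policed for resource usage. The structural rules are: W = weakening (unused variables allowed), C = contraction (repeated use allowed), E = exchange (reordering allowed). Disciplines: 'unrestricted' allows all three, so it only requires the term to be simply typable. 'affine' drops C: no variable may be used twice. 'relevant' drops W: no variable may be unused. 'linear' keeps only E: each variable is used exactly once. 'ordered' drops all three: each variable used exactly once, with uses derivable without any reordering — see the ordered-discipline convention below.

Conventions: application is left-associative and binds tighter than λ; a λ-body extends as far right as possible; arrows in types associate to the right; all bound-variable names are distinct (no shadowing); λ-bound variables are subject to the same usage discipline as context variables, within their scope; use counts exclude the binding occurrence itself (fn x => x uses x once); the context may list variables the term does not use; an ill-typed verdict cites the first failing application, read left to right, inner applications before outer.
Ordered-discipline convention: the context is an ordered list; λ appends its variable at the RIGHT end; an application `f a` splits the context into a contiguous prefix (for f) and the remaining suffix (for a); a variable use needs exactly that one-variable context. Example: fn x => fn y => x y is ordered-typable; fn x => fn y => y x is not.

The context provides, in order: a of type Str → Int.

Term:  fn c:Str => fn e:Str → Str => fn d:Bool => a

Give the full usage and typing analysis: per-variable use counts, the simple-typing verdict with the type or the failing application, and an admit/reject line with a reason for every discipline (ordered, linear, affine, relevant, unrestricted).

use counts: a: 1; c (λ-bound): 0; e (λ-bound): 0; d (λ-bound): 0
use order (left to right): a
typing: well-typed — term : Str → (Str → Str) → Bool → Str → Int
ordered: ✗ — c, e, d never used (weakening)
linear: ✗ — c, e, d never used (weakening)
affine: ✓ — a, c, e, d: no repeats, contraction unneeded
relevant: ✗ — c, e, d never used (weakening)
unrestricted: ✓ — typability at Str → (Str → Str) → Bool → Str → Int is all that's needed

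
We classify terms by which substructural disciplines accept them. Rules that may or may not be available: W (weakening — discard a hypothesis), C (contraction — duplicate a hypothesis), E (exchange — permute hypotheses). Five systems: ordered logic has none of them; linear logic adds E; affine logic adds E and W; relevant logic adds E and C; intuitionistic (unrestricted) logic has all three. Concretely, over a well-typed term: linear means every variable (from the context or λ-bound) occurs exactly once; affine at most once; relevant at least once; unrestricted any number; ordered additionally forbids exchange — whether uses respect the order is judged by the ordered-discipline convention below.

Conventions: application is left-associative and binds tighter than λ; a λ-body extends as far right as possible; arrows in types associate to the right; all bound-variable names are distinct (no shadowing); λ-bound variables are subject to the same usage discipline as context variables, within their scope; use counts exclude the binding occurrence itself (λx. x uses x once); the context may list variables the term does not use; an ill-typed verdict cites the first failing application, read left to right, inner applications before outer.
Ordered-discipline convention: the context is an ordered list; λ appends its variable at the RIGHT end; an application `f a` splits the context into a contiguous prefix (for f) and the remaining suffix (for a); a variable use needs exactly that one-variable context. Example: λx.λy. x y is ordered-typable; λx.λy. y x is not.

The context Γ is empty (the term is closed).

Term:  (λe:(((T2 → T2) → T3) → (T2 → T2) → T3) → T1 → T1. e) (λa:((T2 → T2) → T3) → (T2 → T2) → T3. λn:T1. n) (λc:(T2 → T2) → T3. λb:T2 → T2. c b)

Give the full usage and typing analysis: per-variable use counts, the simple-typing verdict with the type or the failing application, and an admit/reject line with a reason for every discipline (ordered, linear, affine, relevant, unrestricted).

variable uses: e (λ-bound) ×1; a (λ-bound) ×0; n (λ-bound) ×1; c (λ-bound) ×1; b (λ-bound) ×1
use order (left to right): e, n, c, b
typing: ✓ — T1 → T1
ordered: ✗, needs weakening: a unused
linear: ✗, needs weakening: a unused
affine: ✓, at most one use each (e, a, n, c, b)
relevant: ✗, needs weakening: a unused
unrestricted: ✓, typability at T1 → T1 is all that's needed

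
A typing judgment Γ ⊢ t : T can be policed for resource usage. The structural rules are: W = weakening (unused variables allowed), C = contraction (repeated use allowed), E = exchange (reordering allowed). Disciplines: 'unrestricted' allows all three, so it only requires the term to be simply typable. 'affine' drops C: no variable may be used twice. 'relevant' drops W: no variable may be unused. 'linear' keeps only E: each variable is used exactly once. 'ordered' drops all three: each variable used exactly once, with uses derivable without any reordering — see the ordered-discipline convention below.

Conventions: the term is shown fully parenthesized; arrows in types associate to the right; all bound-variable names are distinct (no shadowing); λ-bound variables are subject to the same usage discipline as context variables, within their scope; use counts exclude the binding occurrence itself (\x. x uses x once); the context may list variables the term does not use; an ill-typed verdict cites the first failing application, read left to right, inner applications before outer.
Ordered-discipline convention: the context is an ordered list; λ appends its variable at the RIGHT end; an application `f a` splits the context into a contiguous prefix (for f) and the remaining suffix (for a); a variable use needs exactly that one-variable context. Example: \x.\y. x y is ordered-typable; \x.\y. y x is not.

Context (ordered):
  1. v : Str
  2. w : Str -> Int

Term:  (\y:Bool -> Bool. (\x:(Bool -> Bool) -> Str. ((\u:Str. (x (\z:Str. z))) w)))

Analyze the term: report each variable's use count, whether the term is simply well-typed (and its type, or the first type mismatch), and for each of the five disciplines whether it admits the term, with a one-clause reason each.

use counts: v: 0×; w: 1×; y (bound): 0×; x (bound): 1×; u (bound): 0×; z (bound): 1×
uses in reading order: x, z, w
typing: ill-typed: an application expects Bool -> Bool but receives Str -> Str
ordered: ✗ — not simply typable
linear: ✗ — fails simple typing
affine: ✗ — a type mismatch blocks all five
relevant: ✗ — the type mismatch rejects it
unrestricted: ✗ — not simply typable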